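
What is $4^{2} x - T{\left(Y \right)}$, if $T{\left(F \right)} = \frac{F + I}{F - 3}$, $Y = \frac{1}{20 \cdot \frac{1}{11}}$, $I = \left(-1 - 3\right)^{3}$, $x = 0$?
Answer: $- \frac{1269}{49} \approx -25.898$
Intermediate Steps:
$I = -64$ ($I = \left(-1 - 3\right)^{3} = \left(-4\right)^{3} = -64$)
$Y = \frac{11}{20}$ ($Y = \frac{1}{20 \cdot \frac{1}{11}} = \frac{1}{\frac{20}{11}} = \frac{11}{20} \approx 0.55$)
$T{\left(F \right)} = \frac{-64 + F}{-3 + F}$ ($T{\left(F \right)} = \frac{F - 64}{F - 3} = \frac{-64 + F}{-3 + F}$)
$4^{2} x - T{\left(Y \right)} = 4^{2} \cdot 0 - \frac{-64 + \frac{11}{20}}{-3 + \frac{11}{20}} = 16 \cdot 0 - \frac{1}{- \frac{49}{20}} \left(- \frac{1269}{20}\right) = 0 - \left(- \frac{20}{49}\right) \left(- \frac{1269}{20}\right) = 0 - \frac{1269}{49} = - \frac{1269}{49}$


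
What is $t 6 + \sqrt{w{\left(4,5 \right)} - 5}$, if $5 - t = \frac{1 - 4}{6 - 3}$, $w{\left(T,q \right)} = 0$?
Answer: $36 + i \sqrt{5} \approx 36.0 + 2.2361 i$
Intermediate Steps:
$t = 6$ ($t = 5 - \frac{1 - 4}{6 - 3} = 5 - - \frac{3}{3} = 5 - \left(-3\right) \frac{1}{3} = 5 - -1 = 5 + 1 = 6$)
$t 6 + \sqrt{w{\left(4,5 \right)} - 5} = 6 \cdot 6 + \sqrt{0 - 5} = 36 + \sqrt{-5} = 36 + i \sqrt{5}$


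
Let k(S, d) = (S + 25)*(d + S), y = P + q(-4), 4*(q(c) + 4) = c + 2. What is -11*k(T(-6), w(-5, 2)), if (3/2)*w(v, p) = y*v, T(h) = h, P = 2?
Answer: -1463/3 ≈ -487.67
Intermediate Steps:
q(c) = -7/2 + c/4 (q(c) = -4 + (c + 2)/4 = -4 + (2 + c)/4 = -4 + (1/2 + c/4) = -7/2 + c/4)
y = -5/2 (y = 2 + (-7/2 + (1/4)*(-4)) = 2 + (-7/2 - 1) = 2 - 9/2 = -5/2 ≈ -2.5000)
w(v, p) = -5*v/3 (w(v, p) = 2*(-5*v/2)/3 = -5*v/3)
k(S, d) = (25 + S)*(S + d)
-11*k(T(-6), w(-5, 2)) = -11*((-6)**2 + 25*(-6) + 25*(-5/3*(-5)) - (-10)*(-5)) = -11*(36 - 150 + 25*(25/3) - 6*25/3) = -11*(36 - 150 + 625/3 - 50) = -11*133/3 = -1463/3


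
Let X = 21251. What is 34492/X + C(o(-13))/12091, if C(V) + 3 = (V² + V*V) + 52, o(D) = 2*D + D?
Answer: 482729613/256945841 ≈ 1.8787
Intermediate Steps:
o(D) = 3*D
C(V) = 49 + 2*V² (C(V) = -3 + ((V² + V*V) + 52) = -3 + ((V² + V²) + 52) = -3 + (2*V² + 52) = -3 + (52 + 2*V²) = 49 + 2*V²)
34492/X + C(o(-13))/12091 = 34492/21251 + (49 + 2*(3*(-13))²)/12091 = 34492*(1/21251) + (49 + 2*(-39)²)*(1/12091) = 34492/21251 + (49 + 2*1521)*(1/12091) = 34492/21251 + (49 + 3042)*(1/12091) = 34492/21251 + 3091*(1/12091) = 34492/21251 + 3091/12091 = 482729613/256945841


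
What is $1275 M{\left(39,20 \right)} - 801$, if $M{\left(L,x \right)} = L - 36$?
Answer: $3024$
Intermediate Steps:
$M{\left(L,x \right)} = -36 + L$
$1275 M{\left(39,20 \right)} - 801 = 1275 \left(-36 + 39\right) - 801 = 1275 \cdot 3 - 801 = 3825 - 801 = 3024$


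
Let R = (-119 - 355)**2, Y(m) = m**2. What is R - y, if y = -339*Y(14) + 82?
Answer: 291038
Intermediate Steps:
y = -66362 (y = -339*14**2 + 82 = -339*196 + 82 = -66444 + 82 = -66362)
R = 224676 (R = (-474)**2 = 224676)
R - y = 224676 - 1*(-66362) = 224676 + 66362 = 291038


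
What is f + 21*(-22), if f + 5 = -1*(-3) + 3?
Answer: -461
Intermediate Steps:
f = 1 (f = -5 + (-1*(-3) + 3) = -5 + (3 + 3) = -5 + 6 = 1)
f + 21*(-22) = 1 + 21*(-22) = 1 - 462 = -461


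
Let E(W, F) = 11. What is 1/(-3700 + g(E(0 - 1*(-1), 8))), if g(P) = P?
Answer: -1/3689 ≈ -0.00027108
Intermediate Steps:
1/(-3700 + g(E(0 - 1*(-1), 8))) = 1/(-3700 + 11) = 1/(-3689) = -1/3689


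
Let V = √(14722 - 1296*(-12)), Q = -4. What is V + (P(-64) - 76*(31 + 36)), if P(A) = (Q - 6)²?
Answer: -4992 + √30274 ≈ -4818.0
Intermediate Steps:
P(A) = 100 (P(A) = (-4 - 6)² = (-10)² = 100)
V = √30274 (V = √(14722 + 15552) = √30274 ≈ 173.99)
V + (P(-64) - 76*(31 + 36)) = √30274 + (100 - 76*(31 + 36)) = √30274 + (100 - 76*67) = √30274 + (100 - 5092) = √30274 - 4992 = -4992 + √30274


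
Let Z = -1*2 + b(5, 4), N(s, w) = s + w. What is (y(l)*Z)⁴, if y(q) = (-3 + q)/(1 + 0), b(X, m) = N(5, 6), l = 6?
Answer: 531441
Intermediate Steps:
b(X, m) = 11 (b(X, m) = 5 + 6 = 11)
y(q) = -3 + q (y(q) = (-3 + q)/1 = (-3 + q)*1 = -3 + q)
Z = 9 (Z = -1*2 + 11 = -2 + 11 = 9)
(y(l)*Z)⁴ = ((-3 + 6)*9)⁴ = (3*9)⁴ = 27⁴ = 531441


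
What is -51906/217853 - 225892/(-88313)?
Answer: 44627275298/19239251989 ≈ 2.3196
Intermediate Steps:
-51906/217853 - 225892/(-88313) = -51906*1/217853 - 225892*(-1/88313) = -51906/217853 + 225892/88313 = 44627275298/19239251989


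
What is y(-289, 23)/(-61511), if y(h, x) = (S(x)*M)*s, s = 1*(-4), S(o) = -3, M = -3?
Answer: 36/61511 ≈ 0.00058526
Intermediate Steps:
s = -4
y(h, x) = -36 (y(h, x) = -3*(-3)*(-4) = 9*(-4) = -36)
y(-289, 23)/(-61511) = -36/(-61511) = -36*(-1/61511) = 36/61511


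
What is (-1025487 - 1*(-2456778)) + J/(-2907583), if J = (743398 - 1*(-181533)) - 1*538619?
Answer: 4161596993341/2907583 ≈ 1.4313e+6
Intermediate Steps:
J = 386312 (J = (743398 + 181533) - 538619 = 924931 - 538619 = 386312)
(-1025487 - 1*(-2456778)) + J/(-2907583) = (-1025487 - 1*(-2456778)) + 386312/(-2907583) = (-1025487 + 2456778) + 386312*(-1/2907583) = 1431291 - 386312/2907583 = 4161596993341/2907583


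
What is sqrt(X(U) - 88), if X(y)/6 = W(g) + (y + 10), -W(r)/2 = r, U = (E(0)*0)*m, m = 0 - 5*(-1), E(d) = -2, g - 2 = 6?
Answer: 2*I*sqrt(31) ≈ 11.136*I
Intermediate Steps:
g = 8 (g = 2 + 6 = 8)
m = 5 (m = 0 + 5 = 5)
U = 0 (U = -2*0*5 = 0*5 = 0)
W(r) = -2*r
X(y) = -36 + 6*y (X(y) = 6*(-2*8 + (y + 10)) = 6*(-16 + (10 + y)) = 6*(-6 + y) = -36 + 6*y)
sqrt(X(U) - 88) = sqrt((-36 + 6*0) - 88) = sqrt((-36 + 0) - 88) = sqrt(-36 - 88) = sqrt(-124) = 2*I*sqrt(31)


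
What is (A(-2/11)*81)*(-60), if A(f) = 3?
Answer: -14580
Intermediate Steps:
(A(-2/11)*81)*(-60) = (3*81)*(-60) = 243*(-60) = -14580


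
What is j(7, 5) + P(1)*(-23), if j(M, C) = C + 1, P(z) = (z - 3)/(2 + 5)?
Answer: 88/7 ≈ 12.571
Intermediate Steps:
P(z) = -3/7 + z/7 (P(z) = (-3 + z)/7 = (-3 + z)*(⅐) = -3/7 + z/7)
j(M, C) = 1 + C
j(7, 5) + P(1)*(-23) = (1 + 5) + (-3/7 + (⅐)*1)*(-23) = 6 + (-3/7 + ⅐)*(-23) = 6 - 2/7*(-23) = 6 + 46/7 = 88/7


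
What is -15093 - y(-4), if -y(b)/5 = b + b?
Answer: -15133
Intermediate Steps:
y(b) = -10*b (y(b) = -5*(b + b) = -10*b)
-15093 - y(-4) = -15093 - (-10)*(-4) = -15093 - 1*40 = -15093 - 40 = -15133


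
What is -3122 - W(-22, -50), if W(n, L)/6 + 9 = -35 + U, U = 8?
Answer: -2906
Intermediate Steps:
W(n, L) = -216 (W(n, L) = -54 + 6*(-35 + 8) = -54 + 6*(-27) = -54 - 162 = -216)
-3122 - W(-22, -50) = -3122 - 1*(-216) = -3122 + 216 = -2906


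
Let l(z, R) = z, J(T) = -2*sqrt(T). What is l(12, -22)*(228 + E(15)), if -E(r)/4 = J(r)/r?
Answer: 2736 + 32*sqrt(15)/5 ≈ 2760.8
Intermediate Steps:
E(r) = 8/sqrt(r) (E(r) = -4*(-2*sqrt(r))/r = -(-8)/sqrt(r) = 8/sqrt(r))
l(12, -22)*(228 + E(15)) = 12*(228 + 8/sqrt(15)) = 12*(228 + 8*(sqrt(15)/15)) = 12*(228 + 8*sqrt(15)/15) = 2736 + 32*sqrt(15)/5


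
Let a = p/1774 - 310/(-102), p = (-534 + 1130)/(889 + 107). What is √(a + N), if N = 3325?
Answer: √187668873486657006/7509342 ≈ 57.689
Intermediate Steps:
p = 149/249 (p = 596/996 = 596*(1/996) = 149/249 ≈ 0.59839)
a = 22825043/7509342 (a = (149/249)/1774 - 310/(-102) = (149/249)*(1/1774) - 310*(-1/102) = 149/441726 + 155/51 = 22825043/7509342 ≈ 3.0396)
√(a + N) = √(22825043/7509342 + 3325) = √(24991387193/7509342) = √187668873486657006/7509342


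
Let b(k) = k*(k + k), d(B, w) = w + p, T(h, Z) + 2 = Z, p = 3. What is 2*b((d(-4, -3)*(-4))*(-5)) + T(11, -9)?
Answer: -11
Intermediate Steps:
T(h, Z) = -2 + Z
d(B, w) = 3 + w (d(B, w) = w + 3 = 3 + w)
b(k) = 2*k² (b(k) = k*(2*k) = 2*k²)
2*b((d(-4, -3)*(-4))*(-5)) + T(11, -9) = 2*(2*(((3 - 3)*(-4))*(-5))²) + (-2 - 9) = 2*(2*((0*(-4))*(-5))²) - 11 = 2*(2*(0*(-5))²) - 11 = 2*(2*0²) - 11 = 2*(2*0) - 11 = 2*0 - 11 = 0 - 11 = -11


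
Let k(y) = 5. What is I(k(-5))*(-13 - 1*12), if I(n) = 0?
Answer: 0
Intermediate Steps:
I(k(-5))*(-13 - 1*12) = 0*(-13 - 1*12) = 0*(-13 - 12) = 0*(-25) = 0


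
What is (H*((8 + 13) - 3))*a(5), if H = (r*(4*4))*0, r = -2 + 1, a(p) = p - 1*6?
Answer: 0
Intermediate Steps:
a(p) = -6 + p (a(p) = p - 6 = -6 + p)
r = -1
H = 0 (H = -4*4*0 = -1*16*0 = -16*0 = 0)
(H*((8 + 13) - 3))*a(5) = (0*((8 + 13) - 3))*(-6 + 5) = (0*(21 - 3))*(-1) = (0*18)*(-1) = 0*(-1) = 0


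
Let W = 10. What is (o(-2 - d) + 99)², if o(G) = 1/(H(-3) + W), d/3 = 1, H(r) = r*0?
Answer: 982081/100 ≈ 9820.8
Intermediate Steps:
H(r) = 0
d = 3 (d = 3*1 = 3)
o(G) = ⅒ (o(G) = 1/(0 + 10) = 1/10 = ⅒)
(o(-2 - d) + 99)² = (⅒ + 99)² = (991/10)² = 982081/100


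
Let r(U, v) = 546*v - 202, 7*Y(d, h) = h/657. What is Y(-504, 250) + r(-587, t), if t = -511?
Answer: -1284077342/4599 ≈ -2.7921e+5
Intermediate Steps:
Y(d, h) = h/4599 (Y(d, h) = (h/657)/7 = h/4599)
r(U, v) = -202 + 546*v
Y(-504, 250) + r(-587, t) = (1/4599)*250 + (-202 + 546*(-511)) = 250/4599 + (-202 - 279006) = 250/4599 - 279208 = -1284077342/4599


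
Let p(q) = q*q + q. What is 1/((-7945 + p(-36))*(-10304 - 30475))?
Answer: 1/272607615 ≈ 3.6683e-9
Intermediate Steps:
p(q) = q + q² (p(q) = q² + q = q + q²)
1/((-7945 + p(-36))*(-10304 - 30475)) = 1/((-7945 - 36*(1 - 36))*(-10304 - 30475)) = 1/((-7945 - 36*(-35))*(-40779)) = 1/((-7945 + 1260)*(-40779)) = 1/(-6685*(-40779)) = 1/272607615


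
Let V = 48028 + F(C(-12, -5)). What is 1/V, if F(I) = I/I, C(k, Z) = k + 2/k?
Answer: 1/48029 ≈ 2.0821e-5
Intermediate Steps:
F(I) = 1
V = 48029 (V = 48028 + 1 = 48029)
1/V = 1/48029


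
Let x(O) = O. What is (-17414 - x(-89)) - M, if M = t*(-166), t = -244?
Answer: -57829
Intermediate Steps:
M = 40504 (M = -244*(-166) = 40504)
(-17414 - x(-89)) - M = (-17414 - 1*(-89)) - 1*40504 = (-17414 + 89) - 40504 = -17325 - 40504 = -57829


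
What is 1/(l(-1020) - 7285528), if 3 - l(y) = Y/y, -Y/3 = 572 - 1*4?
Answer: -85/619269767 ≈ -1.3726e-7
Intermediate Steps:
Y = -1704 (Y = -3*(572 - 1*4) = -3*(572 - 4) = -3*568 = -1704)
l(y) = 3 + 1704/y (l(y) = 3 - (-1704)/y = 3 + 1704/y)
1/(l(-1020) - 7285528) = 1/((3 + 1704/(-1020)) - 7285528) = 1/((3 + 1704*(-1/1020)) - 7285528) = 1/((3 - 142/85) - 7285528) = 1/(113/85 - 7285528) = 1/(-619269767/85) = -85/619269767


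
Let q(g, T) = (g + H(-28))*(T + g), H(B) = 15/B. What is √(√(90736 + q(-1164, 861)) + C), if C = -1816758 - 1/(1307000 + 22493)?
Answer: √(-629397861096546540460 + 272202952105546*√718543)/18612902 ≈ 1347.6*I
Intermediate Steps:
q(g, T) = (-15/28 + g)*(T + g) (q(g, T) = (g + 15/(-28))*(T + g) = (g + 15*(-1/28))*(T + g) = (g - 15/28)*(T + g) = (-15/28 + g)*(T + g))
C = -2415367043695/1329493 (C = -1816758 - 1/1329493 = -2415367043695/1329493 ≈ -1.8168e+6)
√(√(90736 + q(-1164, 861)) + C) = √(√(90736 + ((-1164)² - 15/28*861 - 15/28*(-1164) + 861*(-1164))) - 2415367043695/1329493) = √(√(90736 + (1354896 - 1845/4 + 4365/7 - 1002204)) - 2415367043695/1329493) = √(√(90736 + 9879921/28) - 2415367043695/1329493) = √(√(12420529/28) - 2415367043695/1329493) = √(11*√718543/14 - 2415367043695/1329493) = √(-2415367043695/1329493 + 11*√718543/14)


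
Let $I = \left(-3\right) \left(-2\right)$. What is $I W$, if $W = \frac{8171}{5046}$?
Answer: $\frac{8171}{841} \approx 9.7158$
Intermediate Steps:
$W = \frac{8171}{5046}$ ($W = 8171 \cdot \frac{1}{5046} = \frac{8171}{5046} \approx 1.6193$)
$I = 6$
$I W = 6 \cdot \frac{8171}{5046} = \frac{8171}{841}$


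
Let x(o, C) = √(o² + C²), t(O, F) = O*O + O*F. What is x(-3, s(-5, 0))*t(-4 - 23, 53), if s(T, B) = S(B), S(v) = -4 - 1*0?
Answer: -3510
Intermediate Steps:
t(O, F) = O² + F*O
S(v) = -4 (S(v) = -4 + 0 = -4)
s(T, B) = -4
x(o, C) = √(C² + o²)
x(-3, s(-5, 0))*t(-4 - 23, 53) = √((-4)² + (-3)²)*((-4 - 23)*(53 + (-4 - 23))) = √(16 + 9)*(-27*(53 - 27)) = √25*(-27*26) = 5*(-702) = -3510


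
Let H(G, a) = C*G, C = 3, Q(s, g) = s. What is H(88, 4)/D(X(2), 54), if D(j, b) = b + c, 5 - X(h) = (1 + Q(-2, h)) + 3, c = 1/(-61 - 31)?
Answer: 24288/4967 ≈ 4.8899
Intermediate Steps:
c = -1/92 (c = 1/(-92) = -1/92 ≈ -0.010870)
X(h) = 3 (X(h) = 5 - ((1 - 2) + 3) = 5 - (-1 + 3) = 5 - 1*2 = 5 - 2 = 3)
D(j, b) = -1/92 + b (D(j, b) = b - 1/92 = -1/92 + b)
H(G, a) = 3*G
H(88, 4)/D(X(2), 54) = (3*88)/(-1/92 + 54) = 264/(4967/92) = 264*(92/4967) = 24288/4967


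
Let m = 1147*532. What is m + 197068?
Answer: 807272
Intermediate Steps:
m = 610204
m + 197068 = 610204 + 197068 = 807272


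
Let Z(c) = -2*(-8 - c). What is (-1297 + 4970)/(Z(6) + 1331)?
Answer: 3673/1359 ≈ 2.7027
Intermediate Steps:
Z(c) = 16 + 2*c
(-1297 + 4970)/(Z(6) + 1331) = (-1297 + 4970)/((16 + 2*6) + 1331) = 3673/((16 + 12) + 1331) = 3673/(28 + 1331) = 3673/1359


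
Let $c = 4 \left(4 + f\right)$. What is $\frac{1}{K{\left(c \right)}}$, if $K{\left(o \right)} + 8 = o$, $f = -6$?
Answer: $- \frac{1}{16} \approx -0.0625$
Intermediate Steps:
$c = -8$ ($c = 4 \left(4 - 6\right) = 4 \left(-2\right) = -8$)
$K{\left(o \right)} = -8 + o$
$\frac{1}{K{\left(c \right)}} = \frac{1}{-8 - 8} = \frac{1}{-16} = - \frac{1}{16}$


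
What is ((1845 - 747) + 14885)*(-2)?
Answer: -31966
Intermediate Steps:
((1845 - 747) + 14885)*(-2) = (1098 + 14885)*(-2) = 15983*(-2) = -31966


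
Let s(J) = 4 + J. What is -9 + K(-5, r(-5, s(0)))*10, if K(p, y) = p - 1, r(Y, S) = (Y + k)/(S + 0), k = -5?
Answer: -69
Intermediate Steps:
r(Y, S) = (-5 + Y)/S (r(Y, S) = (Y - 5)/(S + 0) = (-5 + Y)/S)
K(p, y) = -1 + p
-9 + K(-5, r(-5, s(0)))*10 = -9 + (-1 - 5)*10 = -9 - 6*10 = -9 - 60 = -69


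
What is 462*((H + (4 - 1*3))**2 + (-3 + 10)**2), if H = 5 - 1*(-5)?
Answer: 78540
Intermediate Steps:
H = 10 (H = 5 + 5 = 10)
462*((H + (4 - 1*3))**2 + (-3 + 10)**2) = 462*((10 + (4 - 1*3))**2 + (-3 + 10)**2) = 462*((10 + (4 - 3))**2 + 7**2) = 462*((10 + 1)**2 + 49) = 462*(11**2 + 49) = 462*(121 + 49) = 462*170 = 78540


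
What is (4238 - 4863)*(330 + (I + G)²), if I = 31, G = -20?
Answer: -281875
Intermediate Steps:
(4238 - 4863)*(330 + (I + G)²) = (4238 - 4863)*(330 + (31 - 20)²) = -625*(330 + 11²) = -625*(330 + 121) = -625*451 = -281875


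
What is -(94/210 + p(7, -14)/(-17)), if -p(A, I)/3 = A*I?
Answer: 30071/1785 ≈ 16.846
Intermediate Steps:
p(A, I) = -3*A*I
-(94/210 + p(7, -14)/(-17)) = -(94/210 - 3*7*(-14)/(-17)) = -(94*(1/210) + 294*(-1/17)) = -(47/105 - 294/17) = -1*(-30071/1785) = 30071/1785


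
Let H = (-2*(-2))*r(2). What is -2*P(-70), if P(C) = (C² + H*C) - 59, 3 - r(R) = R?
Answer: -9122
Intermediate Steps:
r(R) = 3 - R
H = 4 (H = (-2*(-2))*(3 - 1*2) = 4*(3 - 2) = 4*1 = 4)
P(C) = -59 + C² + 4*C (P(C) = (C² + 4*C) - 59 = -59 + C² + 4*C)
-2*P(-70) = -2*(-59 + (-70)² + 4*(-70)) = -2*(-59 + 4900 - 280) = -2*4561 = -9122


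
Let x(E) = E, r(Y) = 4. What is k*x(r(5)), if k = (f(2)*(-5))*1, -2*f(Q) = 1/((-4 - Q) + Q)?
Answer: -5/2 ≈ -2.5000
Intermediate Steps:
f(Q) = 1/8 (f(Q) = -1/(2*((-4 - Q) + Q)) = -1/2/(-4) = -1/2*(-1/4) = 1/8)
k = -5/8 (k = ((1/8)*(-5))*1 = -5/8*1 = -5/8 ≈ -0.62500)
k*x(r(5)) = -5/8*4 = -5/2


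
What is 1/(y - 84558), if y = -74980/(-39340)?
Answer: -1967/166321837 ≈ -1.1826e-5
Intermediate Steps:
y = 3749/1967 (y = -74980*(-1/39340) = 3749/1967 ≈ 1.9059)
1/(y - 84558) = 1/(3749/1967 - 84558) = 1/(-166321837/1967) = -1967/166321837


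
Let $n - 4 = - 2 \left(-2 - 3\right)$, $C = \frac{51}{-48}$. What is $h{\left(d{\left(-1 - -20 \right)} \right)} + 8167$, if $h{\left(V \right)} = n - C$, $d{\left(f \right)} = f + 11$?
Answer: $\frac{130913}{16} \approx 8182.1$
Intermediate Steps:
$C = - \frac{17}{16}$ ($C = 51 \left(- \frac{1}{48}\right) = - \frac{17}{16} \approx -1.0625$)
$n = 14$ ($n = 4 - 2 \left(-2 - 3\right) = 4 - -10 = 4 + 10 = 14$)
$d{\left(f \right)} = 11 + f$
$h{\left(V \right)} = \frac{241}{16}$ ($h{\left(V \right)} = 14 - - \frac{17}{16} = 14 + \frac{17}{16} = \frac{241}{16}$)
$h{\left(d{\left(-1 - -20 \right)} \right)} + 8167 = \frac{241}{16} + 8167 = \frac{130913}{16}$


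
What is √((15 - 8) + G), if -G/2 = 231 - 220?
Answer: I*√15 ≈ 3.873*I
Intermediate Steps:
G = -22 (G = -2*(231 - 220) = -2*11 = -22)
√((15 - 8) + G) = √((15 - 8) - 22) = √(7 - 22) = √(-15) = I*√15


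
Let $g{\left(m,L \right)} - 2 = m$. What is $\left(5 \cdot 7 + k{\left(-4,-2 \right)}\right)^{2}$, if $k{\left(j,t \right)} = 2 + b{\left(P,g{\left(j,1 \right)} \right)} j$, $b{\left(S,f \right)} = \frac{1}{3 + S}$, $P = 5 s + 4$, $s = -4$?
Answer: $\frac{235225}{169} \approx 1391.9$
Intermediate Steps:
$g{\left(m,L \right)} = 2 + m$
$P = -16$ ($P = 5 \left(-4\right) + 4 = -20 + 4 = -16$)
$k{\left(j,t \right)} = 2 - \frac{j}{13}$ ($k{\left(j,t \right)} = 2 + \frac{j}{3 - 16} = 2 + \frac{j}{-13} = 2 - \frac{j}{13}$)
$\left(5 \cdot 7 + k{\left(-4,-2 \right)}\right)^{2} = \left(5 \cdot 7 + \left(2 - - \frac{4}{13}\right)\right)^{2} = \left(35 + \left(2 + \frac{4}{13}\right)\right)^{2} = \left(35 + \frac{30}{13}\right)^{2} = \left(\frac{485}{13}\right)^{2} = \frac{235225}{169}$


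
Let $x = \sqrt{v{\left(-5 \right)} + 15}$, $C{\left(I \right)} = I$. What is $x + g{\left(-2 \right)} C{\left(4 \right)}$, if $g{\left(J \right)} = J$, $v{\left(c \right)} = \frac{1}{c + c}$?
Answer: $-8 + \frac{\sqrt{1490}}{10} \approx -4.1399$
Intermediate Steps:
$v{\left(c \right)} = \frac{1}{2 c}$
$x = \frac{\sqrt{1490}}{10}$ ($x = \sqrt{\frac{1}{2 \left(-5\right)} + 15} = \sqrt{\frac{1}{2} \left(- \frac{1}{5}\right) + 15} = \sqrt{- \frac{1}{10} + 15} = \sqrt{\frac{149}{10}} = \frac{\sqrt{1490}}{10} \approx 3.8601$)
$x + g{\left(-2 \right)} C{\left(4 \right)} = \frac{\sqrt{1490}}{10} - 8 = -8 + \frac{\sqrt{1490}}{10}$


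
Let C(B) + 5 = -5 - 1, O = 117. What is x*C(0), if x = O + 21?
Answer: -1518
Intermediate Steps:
C(B) = -11 (C(B) = -5 + (-5 - 1) = -5 - 6 = -11)
x = 138 (x = 117 + 21 = 138)
x*C(0) = 138*(-11) = -1518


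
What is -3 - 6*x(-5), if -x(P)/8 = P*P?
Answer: 1197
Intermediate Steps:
x(P) = -8*P² (x(P) = -8*P*P = -8*P²)
-3 - 6*x(-5) = -3 - (-48)*(-5)² = -3 - (-48)*25 = -3 - 6*(-200) = -3 + 1200 = 1197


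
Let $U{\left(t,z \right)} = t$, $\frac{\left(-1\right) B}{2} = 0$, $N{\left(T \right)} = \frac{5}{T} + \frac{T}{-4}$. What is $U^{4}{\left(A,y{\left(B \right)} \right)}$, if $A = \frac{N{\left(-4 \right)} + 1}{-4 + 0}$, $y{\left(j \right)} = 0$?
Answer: $\frac{81}{65536} \approx 0.001236$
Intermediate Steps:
$N{\left(T \right)} = \frac{5}{T} - \frac{T}{4}$ ($N{\left(T \right)} = \frac{5}{T} + T \left(- \frac{1}{4}\right) = \frac{5}{T} - \frac{T}{4}$)
$B = 0$ ($B = \left(-2\right) 0 = 0$)
$A = - \frac{3}{16}$ ($A = \frac{\left(\frac{5}{-4} - -1\right) + 1}{-4 + 0} = \frac{\left(5 \left(- \frac{1}{4}\right) + 1\right) + 1}{-4} = \left(\left(- \frac{5}{4} + 1\right) + 1\right) \left(- \frac{1}{4}\right) = \left(- \frac{1}{4} + 1\right) \left(- \frac{1}{4}\right) = \frac{3}{4} \left(- \frac{1}{4}\right) = - \frac{3}{16} \approx -0.1875$)
$U^{4}{\left(A,y{\left(B \right)} \right)} = \left(- \frac{3}{16}\right)^{4} = \frac{81}{65536}$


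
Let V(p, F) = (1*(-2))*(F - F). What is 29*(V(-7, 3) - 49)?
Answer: -1421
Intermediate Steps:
V(p, F) = 0 (V(p, F) = -2*0 = 0)
29*(V(-7, 3) - 49) = 29*(0 - 49) = 29*(-49) = -1421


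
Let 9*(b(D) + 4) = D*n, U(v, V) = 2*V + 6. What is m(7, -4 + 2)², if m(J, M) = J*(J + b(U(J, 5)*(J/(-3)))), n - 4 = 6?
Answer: 52896529/729 ≈ 72560.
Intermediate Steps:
n = 10 (n = 4 + 6 = 10)
U(v, V) = 6 + 2*V
b(D) = -4 + 10*D/9 (b(D) = -4 + (D*10)/9 = -4 + (10*D)/9 = -4 + 10*D/9)
m(J, M) = J*(-4 - 133*J/27) (m(J, M) = J*(J + (-4 + 10*((6 + 2*5)*(J/(-3)))/9)) = J*(J + (-4 + 10*((6 + 10)*(J*(-⅓)))/9)) = J*(J + (-4 + 10*(16*(-J/3))/9)) = J*(J + (-4 + 10*(-16*J/3)/9)) = J*(J + (-4 - 160*J/27)) = J*(-4 - 133*J/27))
m(7, -4 + 2)² = (-1/27*7*(108 + 133*7))² = (-1/27*7*(108 + 931))² = (-1/27*7*1039)² = (-7273/27)² = 52896529/729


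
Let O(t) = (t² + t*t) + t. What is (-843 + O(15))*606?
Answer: -229068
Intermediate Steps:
O(t) = t + 2*t² (O(t) = (t² + t²) + t = 2*t² + t = t + 2*t²)
(-843 + O(15))*606 = (-843 + 15*(1 + 2*15))*606 = (-843 + 15*(1 + 30))*606 = (-843 + 15*31)*606 = (-843 + 465)*606 = -378*606 = -229068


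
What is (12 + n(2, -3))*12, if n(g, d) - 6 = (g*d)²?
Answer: 648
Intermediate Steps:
n(g, d) = 6 + d²*g² (n(g, d) = 6 + (g*d)² = 6 + (d*g)² = 6 + d²*g²)
(12 + n(2, -3))*12 = (12 + (6 + (-3)²*2²))*12 = (12 + (6 + 9*4))*12 = (12 + (6 + 36))*12 = (12 + 42)*12 = 54*12 = 648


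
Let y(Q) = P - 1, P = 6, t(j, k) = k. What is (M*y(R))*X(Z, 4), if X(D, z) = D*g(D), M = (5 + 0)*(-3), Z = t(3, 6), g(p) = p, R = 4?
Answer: -2700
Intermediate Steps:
Z = 6
y(Q) = 5 (y(Q) = 6 - 1 = 5)
M = -15 (M = 5*(-3) = -15)
X(D, z) = D² (X(D, z) = D*D = D²)
(M*y(R))*X(Z, 4) = -15*5*6² = -75*36 = -2700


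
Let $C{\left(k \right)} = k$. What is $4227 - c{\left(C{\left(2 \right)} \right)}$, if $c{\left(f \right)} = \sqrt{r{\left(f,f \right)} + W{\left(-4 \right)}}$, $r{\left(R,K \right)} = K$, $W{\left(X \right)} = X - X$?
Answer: $4227 - \sqrt{2} \approx 4225.6$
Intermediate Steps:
$W{\left(X \right)} = 0$
$c{\left(f \right)} = \sqrt{f}$ ($c{\left(f \right)} = \sqrt{f + 0} = \sqrt{f}$)
$4227 - c{\left(C{\left(2 \right)} \right)} = 4227 - \sqrt{2}$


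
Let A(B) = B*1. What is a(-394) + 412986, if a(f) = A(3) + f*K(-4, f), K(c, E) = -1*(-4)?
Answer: 411413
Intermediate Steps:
A(B) = B
K(c, E) = 4
a(f) = 3 + 4*f (a(f) = 3 + f*4 = 3 + 4*f)
a(-394) + 412986 = (3 + 4*(-394)) + 412986 = (3 - 1576) + 412986 = -1573 + 412986 = 411413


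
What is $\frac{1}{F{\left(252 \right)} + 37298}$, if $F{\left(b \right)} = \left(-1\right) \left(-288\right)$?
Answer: $\frac{1}{37586} \approx 2.6606 \cdot 10^{-5}$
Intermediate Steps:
$F{\left(b \right)} = 288$
$\frac{1}{F{\left(252 \right)} + 37298} = \frac{1}{288 + 37298} = \frac{1}{37586}$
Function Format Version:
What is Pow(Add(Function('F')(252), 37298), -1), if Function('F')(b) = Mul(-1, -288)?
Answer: Rational(1, 37586) ≈ 2.6606e-5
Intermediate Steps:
Function('F')(b) = 288
Pow(Add(Function('F')(252), 37298), -1) = Pow(Add(288, 37298), -1) = Pow(37586, -1) = Rational(1, 37586)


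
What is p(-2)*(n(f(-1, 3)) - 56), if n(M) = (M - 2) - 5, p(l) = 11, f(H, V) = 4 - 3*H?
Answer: -616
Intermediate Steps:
n(M) = -7 + M (n(M) = (-2 + M) - 5 = -7 + M)
p(-2)*(n(f(-1, 3)) - 56) = 11*((-7 + (4 - 3*(-1))) - 56) = 11*((-7 + (4 + 3)) - 56) = 11*((-7 + 7) - 56) = 11*(0 - 56) = 11*(-56) = -616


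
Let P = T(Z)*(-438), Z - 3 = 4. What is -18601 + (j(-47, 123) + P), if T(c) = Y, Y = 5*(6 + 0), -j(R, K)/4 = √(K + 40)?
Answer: -31741 - 4*√163 ≈ -31792.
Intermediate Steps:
Z = 7 (Z = 3 + 4 = 7)
j(R, K) = -4*√(40 + K) (j(R, K) = -4*√(K + 40) = -4*√(40 + K))
Y = 30 (Y = 5*6 = 30)
T(c) = 30
P = -13140 (P = 30*(-438) = -13140)
-18601 + (j(-47, 123) + P) = -18601 + (-4*√(40 + 123) - 13140) = -18601 + (-4*√163 - 13140) = -18601 + (-13140 - 4*√163) = -31741 - 4*√163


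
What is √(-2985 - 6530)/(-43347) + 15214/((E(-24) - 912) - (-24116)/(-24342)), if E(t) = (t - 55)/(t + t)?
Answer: -987571168/59157219 - I*√9515/43347 ≈ -16.694 - 0.0022503*I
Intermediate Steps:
E(t) = (-55 + t)/(2*t) (E(t) = (-55 + t)/((2*t)) = (-55 + t)*(1/(2*t)) = (-55 + t)/(2*t))
√(-2985 - 6530)/(-43347) + 15214/((E(-24) - 912) - (-24116)/(-24342)) = √(-2985 - 6530)/(-43347) + 15214/(((½)*(-55 - 24)/(-24) - 912) - (-24116)/(-24342)) = √(-9515)*(-1/43347) + 15214/(((½)*(-1/24)*(-79) - 912) - (-24116)*(-1)/24342) = (I*√9515)*(-1/43347) + 15214/((79/48 - 912) - 1*12058/12171) = -I*√9515/43347 + 15214/(-43697/48 - 12058/12171) = -I*√9515/43347 + 15214/(-59157219/64912) = -I*√9515/43347 + 15214*(-64912/59157219) = -I*√9515/43347 - 987571168/59157219 = -987571168/59157219 - I*√9515/43347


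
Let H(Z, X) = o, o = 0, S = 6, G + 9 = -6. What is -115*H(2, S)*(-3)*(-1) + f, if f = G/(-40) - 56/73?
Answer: -229/584 ≈ -0.39212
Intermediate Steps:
G = -15 (G = -9 - 6 = -15)
f = -229/584 (f = -15/(-40) - 56/73 = -15*(-1/40) - 56*1/73 = 3/8 - 56/73 = -229/584 ≈ -0.39212)
H(Z, X) = 0
-115*H(2, S)*(-3)*(-1) + f = -115*0*(-3)*(-1) - 229/584 = -0*(-1) - 229/584 = -115*0 - 229/584 = 0 - 229/584 = -229/584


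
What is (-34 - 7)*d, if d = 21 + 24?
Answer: -1845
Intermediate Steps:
d = 45
(-34 - 7)*d = (-34 - 7)*45 = -41*45 = -1845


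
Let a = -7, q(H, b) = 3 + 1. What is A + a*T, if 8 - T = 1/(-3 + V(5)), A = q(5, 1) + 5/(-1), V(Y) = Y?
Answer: -107/2 ≈ -53.500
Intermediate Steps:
q(H, b) = 4
A = -1 (A = 4 + 5/(-1) = 4 - 1*5 = 4 - 5 = -1)
T = 15/2 (T = 8 - 1/(-3 + 5) = 8 - 1/2 = 8 - 1*½ = 8 - ½ = 15/2 ≈ 7.5000)
A + a*T = -1 - 7*15/2 = -1 - 105/2 = -107/2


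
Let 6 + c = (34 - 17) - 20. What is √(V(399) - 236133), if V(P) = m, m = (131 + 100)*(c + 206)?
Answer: I*√190626 ≈ 436.61*I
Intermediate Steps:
c = -9 (c = -6 + ((34 - 17) - 20) = -6 + (17 - 20) = -6 - 3 = -9)
m = 45507 (m = (131 + 100)*(-9 + 206) = 231*197 = 45507)
V(P) = 45507
√(V(399) - 236133) = √(45507 - 236133) = √(-190626) = I*√190626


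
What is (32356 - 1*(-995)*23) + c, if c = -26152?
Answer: 29089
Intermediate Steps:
(32356 - 1*(-995)*23) + c = (32356 - 1*(-995)*23) - 26152 = (32356 + 995*23) - 26152 = (32356 + 22885) - 26152 = 55241 - 26152 = 29089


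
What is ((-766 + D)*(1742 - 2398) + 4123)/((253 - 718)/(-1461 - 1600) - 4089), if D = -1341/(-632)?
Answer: -40724502093/329587052 ≈ -123.56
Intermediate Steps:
D = 1341/632 (D = -1341*(-1/632) = 1341/632 ≈ 2.1218)
((-766 + D)*(1742 - 2398) + 4123)/((253 - 718)/(-1461 - 1600) - 4089) = ((-766 + 1341/632)*(1742 - 2398) + 4123)/((253 - 718)/(-1461 - 1600) - 4089) = (-482771/632*(-656) + 4123)/(-465/(-3061) - 4089) = (39587222/79 + 4123)/(-465*(-1/3061) - 4089) = 39912939/(79*(465/3061 - 4089)) = 39912939/(79*(-12515964/3061)) = (39912939/79)*(-3061/12515964) = -40724502093/329587052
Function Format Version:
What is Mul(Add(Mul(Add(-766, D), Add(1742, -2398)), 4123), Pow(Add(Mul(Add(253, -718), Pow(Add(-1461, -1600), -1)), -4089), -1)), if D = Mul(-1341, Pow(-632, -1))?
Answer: Rational(-40724502093, 329587052) ≈ -123.56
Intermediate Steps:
D = Rational(1341, 632) (D = Mul(-1341, Rational(-1, 632)) = Rational(1341, 632) ≈ 2.1218)
Mul(Add(Mul(Add(-766, D), Add(1742, -2398)), 4123), Pow(Add(Mul(Add(253, -718), Pow(Add(-1461, -1600), -1)), -4089), -1)) = Mul(Add(Mul(Add(-766, Rational(1341, 632)), Add(1742, -2398)), 4123), Pow(Add(Mul(Add(253, -718), Pow(Add(-1461, -1600), -1)), -4089), -1)) = Mul(Add(Mul(Rational(-482771, 632), -656), 4123), Pow(Add(Mul(-465, Pow(-3061, -1)), -4089), -1)) = Mul(Add(Rational(39587222, 79), 4123), Pow(Add(Mul(-465, Rational(-1, 3061)), -4089), -1)) = Mul(Rational(39912939, 79), Pow(Add(Rational(465, 3061), -4089), -1)) = Mul(Rational(39912939, 79), Pow(Rational(-12515964, 3061), -1)) = Mul(Rational(39912939, 79), Rational(-3061, 12515964)) = Rational(-40724502093, 329587052)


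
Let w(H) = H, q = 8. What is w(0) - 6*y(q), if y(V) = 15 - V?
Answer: -42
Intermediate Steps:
w(0) - 6*y(q) = 0 - 6*(15 - 1*8) = 0 - 6*(15 - 8) = 0 - 6*7 = 0 - 1*42 = 0 - 42 = -42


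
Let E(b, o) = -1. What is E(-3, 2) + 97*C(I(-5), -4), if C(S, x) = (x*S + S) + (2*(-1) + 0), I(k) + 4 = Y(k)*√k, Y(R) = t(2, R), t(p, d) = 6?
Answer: 969 - 1746*I*√5 ≈ 969.0 - 3904.2*I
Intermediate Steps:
Y(R) = 6
I(k) = -4 + 6*√k
C(S, x) = -2 + S + S*x (C(S, x) = (S*x + S) + (-2 + 0) = (S + S*x) - 2 = -2 + S + S*x)
E(-3, 2) + 97*C(I(-5), -4) = -1 + 97*(-2 + (-4 + 6*√(-5)) + (-4 + 6*√(-5))*(-4)) = -1 + 97*(-2 + (-4 + 6*(I*√5)) + (-4 + 6*(I*√5))*(-4)) = -1 + 97*(-2 + (-4 + 6*I*√5) + (-4 + 6*I*√5)*(-4)) = -1 + 97*(-2 + (-4 + 6*I*√5) + (16 - 24*I*√5)) = -1 + 97*(10 - 18*I*√5) = -1 + (970 - 1746*I*√5) = 969 - 1746*I*√5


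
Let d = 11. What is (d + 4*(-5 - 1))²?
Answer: 169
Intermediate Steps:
(d + 4*(-5 - 1))² = (11 + 4*(-5 - 1))² = (11 + 4*(-6))² = (11 - 24)² = (-13)² = 169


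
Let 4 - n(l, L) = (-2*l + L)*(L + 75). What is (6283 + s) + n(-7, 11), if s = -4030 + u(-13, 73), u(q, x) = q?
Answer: 94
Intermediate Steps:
s = -4043 (s = -4030 - 13 = -4043)
n(l, L) = 4 - (75 + L)*(L - 2*l) (n(l, L) = 4 - (-2*l + L)*(L + 75) = 4 - (L - 2*l)*(75 + L) = 4 - (75 + L)*(L - 2*l))
(6283 + s) + n(-7, 11) = (6283 - 4043) + (4 - 1*11² - 75*11 + 150*(-7) + 2*11*(-7)) = 2240 + (4 - 1*121 - 825 - 1050 - 154) = 2240 + (4 - 121 - 825 - 1050 - 154) = 2240 - 2146 = 94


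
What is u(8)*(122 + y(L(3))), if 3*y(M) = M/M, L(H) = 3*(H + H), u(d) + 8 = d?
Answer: 0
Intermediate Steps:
u(d) = -8 + d
L(H) = 6*H (L(H) = 3*(2*H) = 6*H)
y(M) = 1/3 (y(M) = (M/M)/3 = (1/3)*1 = 1/3)
u(8)*(122 + y(L(3))) = (-8 + 8)*(122 + 1/3) = 0*(367/3) = 0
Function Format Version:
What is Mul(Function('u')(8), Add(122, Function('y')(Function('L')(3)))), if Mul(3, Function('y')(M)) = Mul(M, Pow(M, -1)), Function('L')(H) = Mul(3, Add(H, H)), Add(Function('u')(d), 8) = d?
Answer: 0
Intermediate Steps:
Function('u')(d) = Add(-8, d)
Function('L')(H) = Mul(6, H) (Function('L')(H) = Mul(3, Mul(2, H)) = Mul(6, H))
Function('y')(M) = Rational(1, 3) (Function('y')(M) = Mul(Rational(1, 3), Mul(M, Pow(M, -1))) = Mul(Rational(1, 3), 1) = Rational(1, 3))
Mul(Function('u')(8), Add(122, Function('y')(Function('L')(3)))) = Mul(Add(-8, 8), Add(122, Rational(1, 3))) = Mul(0, Rational(367, 3)) = 0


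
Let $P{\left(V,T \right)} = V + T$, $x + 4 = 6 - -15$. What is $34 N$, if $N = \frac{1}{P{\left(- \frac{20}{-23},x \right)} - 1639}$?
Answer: $- \frac{391}{18643} \approx -0.020973$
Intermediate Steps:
$x = 17$ ($x = -4 + \left(6 - -15\right) = -4 + \left(6 + 15\right) = -4 + 21 = 17$)
$P{\left(V,T \right)} = T + V$
$N = - \frac{23}{37286}$ ($N = \frac{1}{\left(17 - \frac{20}{-23}\right) - 1639} = \frac{1}{\left(17 - - \frac{20}{23}\right) - 1639} = \frac{1}{\left(17 + \frac{20}{23}\right) - 1639} = \frac{1}{\frac{411}{23} - 1639} = \frac{1}{- \frac{37286}{23}} = - \frac{23}{37286} \approx -0.00061685$)
$34 N = 34 \left(- \frac{23}{37286}\right) = - \frac{391}{18643}$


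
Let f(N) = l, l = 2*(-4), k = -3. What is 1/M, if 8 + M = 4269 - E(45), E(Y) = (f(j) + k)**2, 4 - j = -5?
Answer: 1/4140 ≈ 0.00024155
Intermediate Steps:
j = 9 (j = 4 - 1*(-5) = 4 + 5 = 9)
l = -8
f(N) = -8
E(Y) = 121 (E(Y) = (-8 - 3)**2 = (-11)**2 = 121)
M = 4140 (M = -8 + (4269 - 1*121) = -8 + (4269 - 121) = -8 + 4148 = 4140)
1/M = 1/4140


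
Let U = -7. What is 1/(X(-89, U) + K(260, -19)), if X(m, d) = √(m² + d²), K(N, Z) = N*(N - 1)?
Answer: 6734/453466763 - √7970/4534667630 ≈ 1.4830e-5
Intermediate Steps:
K(N, Z) = N*(-1 + N)
X(m, d) = √(d² + m²)
1/(X(-89, U) + K(260, -19)) = 1/(√((-7)² + (-89)²) + 260*(-1 + 260)) = 1/(√(49 + 7921) + 260*259) = 1/(√7970 + 67340) = 1/(67340 + √7970)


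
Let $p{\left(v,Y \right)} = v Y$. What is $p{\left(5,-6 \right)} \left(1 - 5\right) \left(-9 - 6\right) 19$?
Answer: $-34200$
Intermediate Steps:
$p{\left(v,Y \right)} = Y v$
$p{\left(5,-6 \right)} \left(1 - 5\right) \left(-9 - 6\right) 19 = \left(-6\right) 5 \left(1 - 5\right) \left(-9 - 6\right) 19 = - 30 \left(\left(-4\right) \left(-15\right)\right) 19 = \left(-30\right) 60 \cdot 19 = \left(-1800\right) 19 = -34200$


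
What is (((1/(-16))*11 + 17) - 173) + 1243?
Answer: 17381/16 ≈ 1086.3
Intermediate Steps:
(((1/(-16))*11 + 17) - 173) + 1243 = (((1*(-1/16))*11 + 17) - 173) + 1243 = ((-1/16*11 + 17) - 173) + 1243 = ((-11/16 + 17) - 173) + 1243 = (261/16 - 173) + 1243 = -2507/16 + 1243 = 17381/16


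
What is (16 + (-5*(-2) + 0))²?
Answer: 676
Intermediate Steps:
(16 + (-5*(-2) + 0))² = (16 + (10 + 0))² = (16 + 10)² = 26² = 676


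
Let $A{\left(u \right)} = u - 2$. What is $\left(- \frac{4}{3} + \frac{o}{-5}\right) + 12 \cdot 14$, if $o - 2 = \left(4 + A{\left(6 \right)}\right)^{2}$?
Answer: $\frac{2302}{15} \approx 153.47$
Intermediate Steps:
$A{\left(u \right)} = -2 + u$ ($A{\left(u \right)} = u - 2 = -2 + u$)
$o = 66$ ($o = 2 + \left(4 + \left(-2 + 6\right)\right)^{2} = 2 + \left(4 + 4\right)^{2} = 2 + 8^{2} = 2 + 64 = 66$)
$\left(- \frac{4}{3} + \frac{o}{-5}\right) + 12 \cdot 14 = \left(- \frac{4}{3} + \frac{66}{-5}\right) + 12 \cdot 14 = \left(\left(-4\right) \frac{1}{3} + 66 \left(- \frac{1}{5}\right)\right) + 168 = \left(- \frac{4}{3} - \frac{66}{5}\right) + 168 = - \frac{218}{15} + 168 = \frac{2302}{15}$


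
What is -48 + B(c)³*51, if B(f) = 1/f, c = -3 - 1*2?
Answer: -6051/125 ≈ -48.408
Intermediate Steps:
c = -5 (c = -3 - 2 = -5)
-48 + B(c)³*51 = -48 + (1/(-5))³*51 = -48 + (-⅕)³*51 = -48 - 1/125*51 = -48 - 51/125 = -6051/125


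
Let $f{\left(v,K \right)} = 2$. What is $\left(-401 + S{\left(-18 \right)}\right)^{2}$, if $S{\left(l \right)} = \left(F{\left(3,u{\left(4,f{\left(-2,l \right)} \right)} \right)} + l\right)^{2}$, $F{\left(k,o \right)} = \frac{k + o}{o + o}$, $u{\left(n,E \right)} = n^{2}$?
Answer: $\frac{10075140625}{1048576} \approx 9608.4$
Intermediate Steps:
$F{\left(k,o \right)} = \frac{k + o}{2 o}$
$S{\left(l \right)} = \left(\frac{19}{32} + l\right)^{2}$ ($S{\left(l \right)} = \left(\frac{3 + 4^{2}}{2 \cdot 4^{2}} + l\right)^{2} = \left(\frac{3 + 16}{2 \cdot 16} + l\right)^{2} = \left(\frac{1}{2} \cdot \frac{1}{16} \cdot 19 + l\right)^{2} = \left(\frac{19}{32} + l\right)^{2}$)
$\left(-401 + S{\left(-18 \right)}\right)^{2} = \left(-401 + \frac{\left(19 + 32 \left(-18\right)\right)^{2}}{1024}\right)^{2} = \left(-401 + \frac{\left(19 - 576\right)^{2}}{1024}\right)^{2} = \left(-401 + \frac{\left(-557\right)^{2}}{1024}\right)^{2} = \left(-401 + \frac{1}{1024} \cdot 310249\right)^{2} = \left(-401 + \frac{310249}{1024}\right)^{2} = \left(- \frac{100375}{1024}\right)^{2} = \frac{10075140625}{1048576}$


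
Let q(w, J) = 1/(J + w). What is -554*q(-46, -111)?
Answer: 554/157 ≈ 3.5287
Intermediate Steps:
-554*q(-46, -111) = -554/(-111 - 46) = -554/(-157) = -554*(-1/157) = 554/157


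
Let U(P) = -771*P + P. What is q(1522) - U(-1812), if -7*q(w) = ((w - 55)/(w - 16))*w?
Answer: -2451808809/1757 ≈ -1.3955e+6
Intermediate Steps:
U(P) = -770*P
q(w) = -w*(-55 + w)/(7*(-16 + w)) (q(w) = -(w - 55)/(w - 16)*w/7 = -(-55 + w)/(-16 + w)*w/7 = -w*(-55 + w)/(7*(-16 + w)))
q(1522) - U(-1812) = (1/7)*1522*(55 - 1*1522)/(-16 + 1522) - (-770)*(-1812) = (1/7)*1522*(55 - 1522)/1506 - 1*1395240 = (1/7)*1522*(1/1506)*(-1467) - 1395240 = -372129/1757 - 1395240 = -2451808809/1757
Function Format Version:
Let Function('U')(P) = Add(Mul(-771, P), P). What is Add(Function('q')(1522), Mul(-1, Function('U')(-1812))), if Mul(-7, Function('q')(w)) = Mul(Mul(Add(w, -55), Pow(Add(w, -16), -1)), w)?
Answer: Rational(-2451808809, 1757) ≈ -1.3955e+6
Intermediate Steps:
Function('U')(P) = Mul(-770, P)
Function('q')(w) = Mul(Rational(-1, 7), w, Pow(Add(-16, w), -1), Add(-55, w)) (Function('q')(w) = Mul(Rational(-1, 7), Mul(Mul(Add(w, -55), Pow(Add(w, -16), -1)), w)) = Mul(Rational(-1, 7), Mul(Mul(Add(-55, w), Pow(Add(-16, w), -1)), w)) = Mul(Rational(-1, 7), Mul(Mul(Pow(Add(-16, w), -1), Add(-55, w)), w)) = Mul(Rational(-1, 7), Mul(w, Pow(Add(-16, w), -1), Add(-55, w))) = Mul(Rational(-1, 7), w, Pow(Add(-16, w), -1), Add(-55, w)))
Add(Function('q')(1522), Mul(-1, Function('U')(-1812))) = Add(Mul(Rational(1, 7), 1522, Pow(Add(-16, 1522), -1), Add(55, Mul(-1, 1522))), Mul(-1, Mul(-770, -1812))) = Add(Mul(Rational(1, 7), 1522, Pow(1506, -1), Add(55, -1522)), Mul(-1, 1395240)) = Add(Mul(Rational(1, 7), 1522, Rational(1, 1506), -1467), -1395240) = Add(Rational(-372129, 1757), -1395240) = Rational(-2451808809, 1757)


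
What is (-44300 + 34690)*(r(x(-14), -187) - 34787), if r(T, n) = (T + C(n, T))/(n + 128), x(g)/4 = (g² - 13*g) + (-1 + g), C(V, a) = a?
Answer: 19751788570/59 ≈ 3.3478e+8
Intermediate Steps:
x(g) = -4 - 48*g + 4*g² (x(g) = 4*((g² - 13*g) + (-1 + g)) = 4*(-1 + g² - 12*g) = -4 - 48*g + 4*g²)
r(T, n) = 2*T/(128 + n) (r(T, n) = (T + T)/(n + 128) = (2*T)/(128 + n) = 2*T/(128 + n))
(-44300 + 34690)*(r(x(-14), -187) - 34787) = (-44300 + 34690)*(2*(-4 - 48*(-14) + 4*(-14)²)/(128 - 187) - 34787) = -9610*(2*(-4 + 672 + 4*196)/(-59) - 34787) = -9610*(2*(-4 + 672 + 784)*(-1/59) - 34787) = -9610*(2*1452*(-1/59) - 34787) = -9610*(-2904/59 - 34787) = -9610*(-2055337/59) = 19751788570/59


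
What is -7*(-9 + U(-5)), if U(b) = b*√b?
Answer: 63 + 35*I*√5 ≈ 63.0 + 78.262*I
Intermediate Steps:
U(b) = b^(3/2)
-7*(-9 + U(-5)) = -7*(-9 + (-5)^(3/2)) = -7*(-9 - 5*I*√5) = 63 + 35*I*√5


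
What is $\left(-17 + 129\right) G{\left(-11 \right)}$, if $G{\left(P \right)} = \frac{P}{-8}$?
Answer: $154$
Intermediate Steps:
$G{\left(P \right)} = - \frac{P}{8}$ ($G{\left(P \right)} = P \left(- \frac{1}{8}\right) = - \frac{P}{8}$)
$\left(-17 + 129\right) G{\left(-11 \right)} = \left(-17 + 129\right) \left(\left(- \frac{1}{8}\right) \left(-11\right)\right) = 112 \cdot \frac{11}{8} = 154$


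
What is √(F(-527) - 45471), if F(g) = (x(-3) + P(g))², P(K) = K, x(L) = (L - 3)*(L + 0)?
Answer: √213610 ≈ 462.18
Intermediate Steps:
x(L) = L*(-3 + L) (x(L) = (-3 + L)*L = L*(-3 + L))
F(g) = (18 + g)² (F(g) = (-3*(-3 - 3) + g)² = (-3*(-6) + g)² = (18 + g)²)
√(F(-527) - 45471) = √((18 - 527)² - 45471) = √((-509)² - 45471) = √(259081 - 45471) = √213610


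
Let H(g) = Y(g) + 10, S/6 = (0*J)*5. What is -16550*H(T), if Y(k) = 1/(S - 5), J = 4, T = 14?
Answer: -162190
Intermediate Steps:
S = 0 (S = 6*((0*4)*5) = 6*(0*5) = 6*0 = 0)
Y(k) = -⅕ (Y(k) = 1/(0 - 5) = 1/(-5) = -⅕)
H(g) = 49/5 (H(g) = -⅕ + 10 = 49/5)
-16550*H(T) = -16550*49/5 = -162190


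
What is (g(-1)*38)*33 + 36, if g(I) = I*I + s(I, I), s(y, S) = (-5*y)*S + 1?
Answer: -3726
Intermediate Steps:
s(y, S) = 1 - 5*S*y (s(y, S) = -5*S*y + 1 = 1 - 5*S*y)
g(I) = 1 - 4*I² (g(I) = I*I + (1 - 5*I*I) = I² + (1 - 5*I²) = 1 - 4*I²)
(g(-1)*38)*33 + 36 = ((1 - 4*(-1)²)*38)*33 + 36 = ((1 - 4*1)*38)*33 + 36 = ((1 - 4)*38)*33 + 36 = -3*38*33 + 36 = -114*33 + 36 = -3762 + 36 = -3726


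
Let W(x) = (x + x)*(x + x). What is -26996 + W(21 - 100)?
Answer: -2032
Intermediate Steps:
W(x) = 4*x² (W(x) = (2*x)*(2*x) = 4*x²)
-26996 + W(21 - 100) = -26996 + 4*(21 - 100)² = -26996 + 4*(-79)² = -26996 + 4*6241 = -26996 + 24964 = -2032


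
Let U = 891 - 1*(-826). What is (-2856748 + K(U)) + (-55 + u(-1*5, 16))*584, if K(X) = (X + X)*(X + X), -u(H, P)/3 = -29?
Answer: 8954296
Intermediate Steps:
u(H, P) = 87 (u(H, P) = -3*(-29) = 87)
U = 1717 (U = 891 + 826 = 1717)
K(X) = 4*X² (K(X) = (2*X)*(2*X) = 4*X²)
(-2856748 + K(U)) + (-55 + u(-1*5, 16))*584 = (-2856748 + 4*1717²) + (-55 + 87)*584 = (-2856748 + 4*2948089) + 32*584 = (-2856748 + 11792356) + 18688 = 8935608 + 18688 = 8954296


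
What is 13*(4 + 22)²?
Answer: 8788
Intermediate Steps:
13*(4 + 22)² = 13*26² = 13*676 = 8788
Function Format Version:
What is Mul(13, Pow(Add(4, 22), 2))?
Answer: 8788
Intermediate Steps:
Mul(13, Pow(Add(4, 22), 2)) = Mul(13, Pow(26, 2)) = Mul(13, 676) = 8788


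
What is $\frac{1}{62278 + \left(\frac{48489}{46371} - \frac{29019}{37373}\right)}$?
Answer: $\frac{577674461}{35976565595274} \approx 1.6057 \cdot 10^{-5}$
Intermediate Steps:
$\frac{1}{62278 + \left(\frac{48489}{46371} - \frac{29019}{37373}\right)} = \frac{1}{62278 + \left(48489 \cdot \frac{1}{46371} - \frac{29019}{37373}\right)} = \frac{1}{62278 + \left(\frac{16163}{15457} - \frac{29019}{37373}\right)} = \frac{1}{62278 + \frac{155513116}{577674461}} = \frac{1}{\frac{35976565595274}{577674461}} = \frac{577674461}{35976565595274}$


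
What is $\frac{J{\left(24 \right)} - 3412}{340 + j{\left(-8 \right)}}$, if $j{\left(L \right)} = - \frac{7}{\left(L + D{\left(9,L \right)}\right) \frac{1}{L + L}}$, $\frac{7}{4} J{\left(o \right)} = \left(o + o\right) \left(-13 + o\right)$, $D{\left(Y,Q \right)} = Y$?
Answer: $- \frac{5443}{791} \approx -6.8812$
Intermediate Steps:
$J{\left(o \right)} = \frac{8 o \left(-13 + o\right)}{7}$ ($J{\left(o \right)} = \frac{4 \left(o + o\right) \left(-13 + o\right)}{7} = \frac{4 \cdot 2 o \left(-13 + o\right)}{7} = \frac{8 o \left(-13 + o\right)}{7}$)
$j{\left(L \right)} = - \frac{14 L}{9 + L}$ ($j{\left(L \right)} = - \frac{7}{\left(L + 9\right) \frac{1}{L + L}} = - \frac{7}{\left(9 + L\right) \frac{1}{2 L}} = - \frac{7}{\frac{1}{2} \frac{1}{L} \left(9 + L\right)} = - 7 \frac{2 L}{9 + L} = - \frac{14 L}{9 + L}$)
$\frac{J{\left(24 \right)} - 3412}{340 + j{\left(-8 \right)}} = \frac{\frac{8}{7} \cdot 24 \left(-13 + 24\right) - 3412}{340 - - \frac{112}{9 - 8}} = \frac{\frac{8}{7} \cdot 24 \cdot 11 - 3412}{340 - - \frac{112}{1}} = \frac{\frac{2112}{7} - 3412}{340 - \left(-112\right) 1} = - \frac{21772}{7 \left(340 + 112\right)} = - \frac{21772}{7 \cdot 452} = \left(- \frac{21772}{7}\right) \frac{1}{452} = - \frac{5443}{791}$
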